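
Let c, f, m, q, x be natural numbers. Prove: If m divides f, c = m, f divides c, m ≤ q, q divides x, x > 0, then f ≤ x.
From c = m and f divides c, f divides m. m divides f, so m = f. q divides x and x > 0, thus q ≤ x. Since m ≤ q, m ≤ x. Because m = f, f ≤ x.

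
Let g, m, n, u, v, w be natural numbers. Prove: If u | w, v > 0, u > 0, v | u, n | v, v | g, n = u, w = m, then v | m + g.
n = u and n | v, therefore u | v. Since v > 0, u ≤ v. From v | u and u > 0, v ≤ u. u ≤ v, so u = v. u | w, so v | w. Since w = m, v | m. Since v | g, v | m + g.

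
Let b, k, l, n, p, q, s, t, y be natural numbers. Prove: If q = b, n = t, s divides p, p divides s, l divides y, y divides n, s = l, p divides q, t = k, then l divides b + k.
p divides s and s divides p, hence p = s. s = l, so p = l. Since q = b and p divides q, p divides b. Since p = l, l divides b. n = t and y divides n, therefore y divides t. l divides y, so l divides t. Since t = k, l divides k. l divides b, so l divides b + k.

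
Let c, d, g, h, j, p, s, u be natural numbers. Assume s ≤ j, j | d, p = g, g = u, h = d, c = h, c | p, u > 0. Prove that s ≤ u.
p = g and g = u, so p = u. From c = h and c | p, h | p. h = d, so d | p. p = u, so d | u. Since j | d, j | u. Since u > 0, j ≤ u. s ≤ j, so s ≤ u.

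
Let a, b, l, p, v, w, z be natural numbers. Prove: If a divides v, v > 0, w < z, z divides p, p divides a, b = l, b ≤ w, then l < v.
b = l and b ≤ w, so l ≤ w. From w < z, l < z. Because z divides p and p divides a, z divides a. a divides v, so z divides v. v > 0, so z ≤ v. l < z, so l < v.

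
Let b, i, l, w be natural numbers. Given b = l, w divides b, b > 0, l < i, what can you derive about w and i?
w < i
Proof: From w divides b and b > 0, w ≤ b. b = l, so w ≤ l. From l < i, w < i.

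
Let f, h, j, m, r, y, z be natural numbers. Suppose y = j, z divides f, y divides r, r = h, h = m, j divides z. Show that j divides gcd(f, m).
j divides z and z divides f, thus j divides f. r = h and h = m, thus r = m. y = j and y divides r, therefore j divides r. Since r = m, j divides m. Since j divides f, j divides gcd(f, m).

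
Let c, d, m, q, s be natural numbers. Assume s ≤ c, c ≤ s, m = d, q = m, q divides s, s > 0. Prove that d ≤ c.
Since s ≤ c and c ≤ s, s = c. q = m and q divides s, hence m divides s. Since m = d, d divides s. s > 0, so d ≤ s. From s = c, d ≤ c.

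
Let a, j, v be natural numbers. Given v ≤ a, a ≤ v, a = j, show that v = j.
From v ≤ a and a ≤ v, v = a. Since a = j, v = j.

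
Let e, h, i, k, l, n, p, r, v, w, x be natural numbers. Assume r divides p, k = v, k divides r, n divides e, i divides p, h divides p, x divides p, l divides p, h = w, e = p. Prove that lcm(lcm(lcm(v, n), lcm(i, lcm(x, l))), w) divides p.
k = v and k divides r, so v divides r. Since r divides p, v divides p. Because e = p and n divides e, n divides p. v divides p, so lcm(v, n) divides p. From x divides p and l divides p, lcm(x, l) divides p. Since i divides p, lcm(i, lcm(x, l)) divides p. lcm(v, n) divides p, so lcm(lcm(v, n), lcm(i, lcm(x, l))) divides p. From h = w and h divides p, w divides p. lcm(lcm(v, n), lcm(i, lcm(x, l))) divides p, so lcm(lcm(lcm(v, n), lcm(i, lcm(x, l))), w) divides p.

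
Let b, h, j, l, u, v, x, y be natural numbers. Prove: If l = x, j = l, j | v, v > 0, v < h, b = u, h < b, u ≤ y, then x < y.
j | v and v > 0, hence j ≤ v. Because j = l, l ≤ v. Since v < h, l < h. l = x, so x < h. b = u and h < b, hence h < u. Since u ≤ y, h < y. Since x < h, x < y.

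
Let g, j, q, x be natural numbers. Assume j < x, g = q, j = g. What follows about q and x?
q < x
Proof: j = g and g = q, so j = q. j < x, so q < x.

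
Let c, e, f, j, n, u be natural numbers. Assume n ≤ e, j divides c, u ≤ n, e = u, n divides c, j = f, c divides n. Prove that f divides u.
From c divides n and n divides c, c = n. e = u and n ≤ e, thus n ≤ u. Since u ≤ n, n = u. Since c = n, c = u. From j = f and j divides c, f divides c. c = u, so f divides u.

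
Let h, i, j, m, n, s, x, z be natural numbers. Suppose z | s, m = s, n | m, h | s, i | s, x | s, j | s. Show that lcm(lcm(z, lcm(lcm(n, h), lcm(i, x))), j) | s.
Since m = s and n | m, n | s. h | s, so lcm(n, h) | s. i | s and x | s, therefore lcm(i, x) | s. Since lcm(n, h) | s, lcm(lcm(n, h), lcm(i, x)) | s. Because z | s, lcm(z, lcm(lcm(n, h), lcm(i, x))) | s. j | s, so lcm(lcm(z, lcm(lcm(n, h), lcm(i, x))), j) | s.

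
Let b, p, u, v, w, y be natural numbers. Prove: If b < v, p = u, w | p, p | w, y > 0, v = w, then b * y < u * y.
From w | p and p | w, w = p. p = u, so w = u. v = w and b < v, hence b < w. Since w = u, b < u. Since y > 0, b * y < u * y.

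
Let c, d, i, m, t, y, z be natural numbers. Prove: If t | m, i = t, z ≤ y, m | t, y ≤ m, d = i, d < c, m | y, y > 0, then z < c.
m | y and y > 0, so m ≤ y. y ≤ m, so y = m. From z ≤ y, z ≤ m. d = i and i = t, thus d = t. t | m and m | t, thus t = m. d = t, so d = m. d < c, so m < c. Since z ≤ m, z < c.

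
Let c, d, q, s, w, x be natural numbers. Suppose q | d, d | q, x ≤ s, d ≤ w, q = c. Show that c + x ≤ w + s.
Because d | q and q | d, d = q. Since q = c, d = c. d ≤ w, so c ≤ w. Since x ≤ s, c + x ≤ w + s.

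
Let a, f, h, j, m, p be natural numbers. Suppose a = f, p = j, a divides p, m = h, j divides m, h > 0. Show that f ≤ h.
p = j and a divides p, therefore a divides j. m = h and j divides m, therefore j divides h. Since a divides j, a divides h. a = f, so f divides h. h > 0, so f ≤ h.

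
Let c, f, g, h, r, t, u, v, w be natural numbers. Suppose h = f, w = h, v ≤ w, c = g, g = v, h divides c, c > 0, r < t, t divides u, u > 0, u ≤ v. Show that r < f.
w = h and v ≤ w, therefore v ≤ h. Because c = g and g = v, c = v. h divides c and c > 0, therefore h ≤ c. c = v, so h ≤ v. v ≤ h, so v = h. Because t divides u and u > 0, t ≤ u. From u ≤ v, t ≤ v. Since r < t, r < v. v = h, so r < h. Since h = f, r < f.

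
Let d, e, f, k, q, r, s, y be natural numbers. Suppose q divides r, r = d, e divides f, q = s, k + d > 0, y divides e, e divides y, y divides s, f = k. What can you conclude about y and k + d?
y ≤ k + d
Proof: Since e divides y and y divides e, e = y. e divides f, so y divides f. Since f = k, y divides k. q = s and q divides r, therefore s divides r. r = d, so s divides d. y divides s, so y divides d. y divides k, so y divides k + d. Since k + d > 0, y ≤ k + d.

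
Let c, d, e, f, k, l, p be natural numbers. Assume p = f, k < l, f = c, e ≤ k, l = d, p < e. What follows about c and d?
c < d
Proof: p = f and f = c, so p = c. From p < e, c < e. e ≤ k and k < l, hence e < l. Since c < e, c < l. From l = d, c < d.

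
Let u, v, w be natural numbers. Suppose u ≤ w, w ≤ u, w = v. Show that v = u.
Since u ≤ w and w ≤ u, u = w. w = v, so u = v. Then v = u.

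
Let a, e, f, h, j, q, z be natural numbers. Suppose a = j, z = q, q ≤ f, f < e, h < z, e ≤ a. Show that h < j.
z = q and h < z, thus h < q. Because q ≤ f and f < e, q < e. h < q, so h < e. a = j and e ≤ a, thus e ≤ j. Since h < e, h < j.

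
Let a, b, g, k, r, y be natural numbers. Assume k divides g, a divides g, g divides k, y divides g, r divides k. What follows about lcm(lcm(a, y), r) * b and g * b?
lcm(lcm(a, y), r) * b divides g * b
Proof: a divides g and y divides g, hence lcm(a, y) divides g. Because k divides g and g divides k, k = g. r divides k, so r divides g. lcm(a, y) divides g, so lcm(lcm(a, y), r) divides g. Then lcm(lcm(a, y), r) * b divides g * b.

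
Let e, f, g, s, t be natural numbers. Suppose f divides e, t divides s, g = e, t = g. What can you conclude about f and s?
f divides s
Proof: t = g and g = e, hence t = e. Since t divides s, e divides s. Since f divides e, f divides s.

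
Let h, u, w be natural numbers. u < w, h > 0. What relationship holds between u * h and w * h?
u * h < w * h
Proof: From u < w and h > 0, by multiplying by a positive, u * h < w * h.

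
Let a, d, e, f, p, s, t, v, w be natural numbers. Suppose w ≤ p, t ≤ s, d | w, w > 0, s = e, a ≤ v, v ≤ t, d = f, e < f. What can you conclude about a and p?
a < p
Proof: From s = e and t ≤ s, t ≤ e. Since v ≤ t, v ≤ e. From e < f, v < f. d = f and d | w, thus f | w. w > 0, so f ≤ w. Since v < f, v < w. Because w ≤ p, v < p. a ≤ v, so a < p.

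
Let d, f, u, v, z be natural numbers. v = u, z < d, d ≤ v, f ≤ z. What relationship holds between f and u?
f < u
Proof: f ≤ z and z < d, therefore f < d. v = u and d ≤ v, hence d ≤ u. f < d, so f < u.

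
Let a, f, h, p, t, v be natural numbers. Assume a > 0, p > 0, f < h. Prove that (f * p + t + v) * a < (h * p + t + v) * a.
f < h and p > 0. By multiplying by a positive, f * p < h * p. Then f * p + t < h * p + t. Then f * p + t + v < h * p + t + v. Since a > 0, by multiplying by a positive, (f * p + t + v) * a < (h * p + t + v) * a.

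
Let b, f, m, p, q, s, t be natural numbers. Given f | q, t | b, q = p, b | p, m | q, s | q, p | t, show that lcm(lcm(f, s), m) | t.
t | b and b | p, hence t | p. From p | t, p = t. Since q = p, q = t. Because f | q and s | q, lcm(f, s) | q. From m | q, lcm(lcm(f, s), m) | q. Since q = t, lcm(lcm(f, s), m) | t.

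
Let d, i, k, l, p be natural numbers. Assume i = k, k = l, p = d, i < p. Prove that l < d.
i = k and k = l, hence i = l. From p = d and i < p, i < d. Because i = l, l < d.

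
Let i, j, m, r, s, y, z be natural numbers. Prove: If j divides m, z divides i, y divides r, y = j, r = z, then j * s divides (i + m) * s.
r = z and y divides r, therefore y divides z. z divides i, so y divides i. Since y = j, j divides i. Since j divides m, j divides i + m. Then j * s divides (i + m) * s.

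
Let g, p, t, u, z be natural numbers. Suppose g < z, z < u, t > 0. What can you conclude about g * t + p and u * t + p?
g * t + p < u * t + p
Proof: From g < z and z < u, g < u. Since t > 0, g * t < u * t. Then g * t + p < u * t + p.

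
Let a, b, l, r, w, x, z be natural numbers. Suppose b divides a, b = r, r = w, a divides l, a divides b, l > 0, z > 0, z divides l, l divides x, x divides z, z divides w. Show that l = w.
z divides l and l > 0, so z ≤ l. l divides x and x divides z, thus l divides z. Since z > 0, l ≤ z. z ≤ l, so z = l. From z divides w, l divides w. a divides b and b divides a, so a = b. b = r, so a = r. r = w, so a = w. Since a divides l, w divides l. l divides w, so l = w.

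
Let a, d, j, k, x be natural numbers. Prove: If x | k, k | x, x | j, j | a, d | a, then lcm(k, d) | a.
x | k and k | x, so x = k. x | j and j | a, therefore x | a. Because x = k, k | a. Since d | a, lcm(k, d) | a.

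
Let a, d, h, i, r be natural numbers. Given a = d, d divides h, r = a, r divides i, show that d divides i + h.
r = a and a = d, therefore r = d. r divides i, so d divides i. From d divides h, d divides i + h.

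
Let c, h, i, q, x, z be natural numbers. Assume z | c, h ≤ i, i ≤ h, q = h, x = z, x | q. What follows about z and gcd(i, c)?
z | gcd(i, c)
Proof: h ≤ i and i ≤ h, thus h = i. From q = h, q = i. x = z and x | q, therefore z | q. q = i, so z | i. z | c, so z | gcd(i, c).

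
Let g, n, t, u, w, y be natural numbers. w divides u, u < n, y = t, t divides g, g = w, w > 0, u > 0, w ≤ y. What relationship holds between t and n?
t < n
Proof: y = t and w ≤ y, hence w ≤ t. Since g = w and t divides g, t divides w. w > 0, so t ≤ w. Since w ≤ t, w = t. w divides u and u > 0, thus w ≤ u. Since u < n, w < n. Because w = t, t < n.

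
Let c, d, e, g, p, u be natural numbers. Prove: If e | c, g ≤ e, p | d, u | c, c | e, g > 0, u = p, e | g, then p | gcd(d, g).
From c | e and e | c, c = e. e | g and g > 0, thus e ≤ g. Since g ≤ e, e = g. Since c = e, c = g. From u = p and u | c, p | c. Since c = g, p | g. p | d, so p | gcd(d, g).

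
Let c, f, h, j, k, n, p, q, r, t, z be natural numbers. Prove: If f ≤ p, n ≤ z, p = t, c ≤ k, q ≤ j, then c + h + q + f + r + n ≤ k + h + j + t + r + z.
Since c ≤ k, c + h ≤ k + h. Because p = t and f ≤ p, f ≤ t. q ≤ j, so q + f ≤ j + t. c + h ≤ k + h, so c + h + q + f ≤ k + h + j + t. Then c + h + q + f + r ≤ k + h + j + t + r. Since n ≤ z, c + h + q + f + r + n ≤ k + h + j + t + r + z.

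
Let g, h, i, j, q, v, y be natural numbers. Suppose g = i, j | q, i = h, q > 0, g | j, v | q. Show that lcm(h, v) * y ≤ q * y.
Since g = i and i = h, g = h. g | j and j | q, thus g | q. Since g = h, h | q. Since v | q, lcm(h, v) | q. Since q > 0, lcm(h, v) ≤ q. Then lcm(h, v) * y ≤ q * y.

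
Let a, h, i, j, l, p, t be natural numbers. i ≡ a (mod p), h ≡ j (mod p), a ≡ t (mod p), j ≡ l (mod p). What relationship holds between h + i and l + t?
h + i ≡ l + t (mod p)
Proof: h ≡ j (mod p) and j ≡ l (mod p), hence h ≡ l (mod p). i ≡ a (mod p) and a ≡ t (mod p), so i ≡ t (mod p). Since h ≡ l (mod p), h + i ≡ l + t (mod p).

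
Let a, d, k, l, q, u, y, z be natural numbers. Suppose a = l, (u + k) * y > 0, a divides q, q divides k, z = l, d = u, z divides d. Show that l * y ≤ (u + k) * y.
Because d = u and z divides d, z divides u. z = l, so l divides u. a = l and a divides q, therefore l divides q. Since q divides k, l divides k. l divides u, so l divides u + k. Then l * y divides (u + k) * y. (u + k) * y > 0, so l * y ≤ (u + k) * y.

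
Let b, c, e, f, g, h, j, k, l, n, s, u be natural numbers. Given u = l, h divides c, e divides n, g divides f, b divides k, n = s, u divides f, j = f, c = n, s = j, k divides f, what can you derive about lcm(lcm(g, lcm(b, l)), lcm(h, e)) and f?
lcm(lcm(g, lcm(b, l)), lcm(h, e)) divides f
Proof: Since b divides k and k divides f, b divides f. u = l and u divides f, thus l divides f. Since b divides f, lcm(b, l) divides f. From g divides f, lcm(g, lcm(b, l)) divides f. n = s and s = j, thus n = j. j = f, so n = f. c = n and h divides c, hence h divides n. e divides n, so lcm(h, e) divides n. n = f, so lcm(h, e) divides f. Since lcm(g, lcm(b, l)) divides f, lcm(lcm(g, lcm(b, l)), lcm(h, e)) divides f.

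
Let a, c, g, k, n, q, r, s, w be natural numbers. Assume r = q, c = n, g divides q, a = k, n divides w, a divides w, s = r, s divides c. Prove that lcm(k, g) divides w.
a = k and a divides w, hence k divides w. s = r and r = q, so s = q. From s divides c, q divides c. Because c = n, q divides n. Since g divides q, g divides n. n divides w, so g divides w. k divides w, so lcm(k, g) divides w.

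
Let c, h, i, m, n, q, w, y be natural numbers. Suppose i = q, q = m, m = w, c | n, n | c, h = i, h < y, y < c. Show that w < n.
Since i = q and q = m, i = m. Since m = w, i = w. Since c | n and n | c, c = n. From h = i and h < y, i < y. Since y < c, i < c. Since c = n, i < n. Since i = w, w < n.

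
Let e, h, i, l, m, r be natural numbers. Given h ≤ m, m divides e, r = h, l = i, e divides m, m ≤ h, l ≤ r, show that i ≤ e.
Since h ≤ m and m ≤ h, h = m. Since r = h, r = m. m divides e and e divides m, therefore m = e. Since r = m, r = e. l = i and l ≤ r, so i ≤ r. Since r = e, i ≤ e.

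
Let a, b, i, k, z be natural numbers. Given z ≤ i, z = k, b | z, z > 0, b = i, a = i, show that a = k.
From b = i and b | z, i | z. Since z > 0, i ≤ z. z ≤ i, so i = z. From a = i, a = z. Since z = k, a = k.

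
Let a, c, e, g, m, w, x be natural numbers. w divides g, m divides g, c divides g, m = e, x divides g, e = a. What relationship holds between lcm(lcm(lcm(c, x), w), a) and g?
lcm(lcm(lcm(c, x), w), a) divides g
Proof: c divides g and x divides g, so lcm(c, x) divides g. Since w divides g, lcm(lcm(c, x), w) divides g. m = e and e = a, hence m = a. Since m divides g, a divides g. Since lcm(lcm(c, x), w) divides g, lcm(lcm(lcm(c, x), w), a) divides g.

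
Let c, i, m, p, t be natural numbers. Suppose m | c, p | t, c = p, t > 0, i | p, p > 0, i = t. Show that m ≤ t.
p | t and t > 0, therefore p ≤ t. Since i = t and i | p, t | p. Since p > 0, t ≤ p. p ≤ t, so p = t. c = p and m | c, so m | p. p > 0, so m ≤ p. p = t, so m ≤ t.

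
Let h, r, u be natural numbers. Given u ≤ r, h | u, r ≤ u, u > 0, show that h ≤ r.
u ≤ r and r ≤ u, hence u = r. Because h | u and u > 0, h ≤ u. Since u = r, h ≤ r.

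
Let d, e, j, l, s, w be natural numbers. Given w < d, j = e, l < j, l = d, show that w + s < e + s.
Since l = d and l < j, d < j. j = e, so d < e. From w < d, w < e. Then w + s < e + s.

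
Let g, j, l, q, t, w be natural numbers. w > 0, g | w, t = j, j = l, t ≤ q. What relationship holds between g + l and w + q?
g + l ≤ w + q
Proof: Because g | w and w > 0, g ≤ w. t = j and j = l, so t = l. Since t ≤ q, l ≤ q. Since g ≤ w, g + l ≤ w + q.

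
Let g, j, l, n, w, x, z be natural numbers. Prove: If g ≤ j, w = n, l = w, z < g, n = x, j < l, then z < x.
Since l = w and w = n, l = n. Since n = x, l = x. From g ≤ j and j < l, g < l. Because z < g, z < l. Since l = x, z < x.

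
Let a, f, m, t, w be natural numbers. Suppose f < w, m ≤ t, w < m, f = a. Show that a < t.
Since f < w and w < m, f < m. Since f = a, a < m. Because m ≤ t, a < t.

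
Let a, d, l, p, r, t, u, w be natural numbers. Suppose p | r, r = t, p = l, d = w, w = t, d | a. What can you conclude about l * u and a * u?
l * u | a * u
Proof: Because r = t and p | r, p | t. Since p = l, l | t. Since d = w and w = t, d = t. Since d | a, t | a. Since l | t, l | a. Then l * u | a * u.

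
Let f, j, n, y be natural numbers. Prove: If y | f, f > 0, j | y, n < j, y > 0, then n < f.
From j | y and y > 0, j ≤ y. n < j, so n < y. Since y | f and f > 0, y ≤ f. n < y, so n < f.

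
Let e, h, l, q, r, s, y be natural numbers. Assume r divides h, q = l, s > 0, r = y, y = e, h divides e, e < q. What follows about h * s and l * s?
h * s < l * s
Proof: r = y and y = e, therefore r = e. From r divides h, e divides h. h divides e, so e = h. q = l and e < q, hence e < l. Because e = h, h < l. Since s > 0, by multiplying by a positive, h * s < l * s.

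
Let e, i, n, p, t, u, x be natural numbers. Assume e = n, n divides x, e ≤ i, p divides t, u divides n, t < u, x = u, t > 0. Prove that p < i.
Since x = u and n divides x, n divides u. u divides n, so u = n. p divides t and t > 0, therefore p ≤ t. From t < u, p < u. u = n, so p < n. e = n and e ≤ i, hence n ≤ i. p < n, so p < i.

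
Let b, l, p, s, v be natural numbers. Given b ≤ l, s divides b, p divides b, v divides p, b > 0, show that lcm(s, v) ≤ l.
v divides p and p divides b, hence v divides b. From s divides b, lcm(s, v) divides b. Since b > 0, lcm(s, v) ≤ b. b ≤ l, so lcm(s, v) ≤ l.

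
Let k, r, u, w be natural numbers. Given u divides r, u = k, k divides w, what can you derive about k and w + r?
k divides w + r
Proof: u = k and u divides r, hence k divides r. Since k divides w, k divides w + r.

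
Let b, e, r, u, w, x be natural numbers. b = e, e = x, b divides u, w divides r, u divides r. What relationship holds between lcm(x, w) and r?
lcm(x, w) divides r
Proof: Because b = e and e = x, b = x. b divides u and u divides r, therefore b divides r. Since b = x, x divides r. Since w divides r, lcm(x, w) divides r.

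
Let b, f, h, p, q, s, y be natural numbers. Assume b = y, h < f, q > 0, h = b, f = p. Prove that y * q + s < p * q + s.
h = b and b = y, so h = y. f = p and h < f, therefore h < p. Because h = y, y < p. q > 0, so y * q < p * q. Then y * q + s < p * q + s.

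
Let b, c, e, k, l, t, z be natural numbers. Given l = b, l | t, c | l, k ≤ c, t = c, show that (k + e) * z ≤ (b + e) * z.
t = c and l | t, therefore l | c. c | l, so c = l. Since k ≤ c, k ≤ l. l = b, so k ≤ b. Then k + e ≤ b + e. Then (k + e) * z ≤ (b + e) * z.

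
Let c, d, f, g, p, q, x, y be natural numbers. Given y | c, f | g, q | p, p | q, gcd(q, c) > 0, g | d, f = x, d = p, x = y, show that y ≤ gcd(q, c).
p | q and q | p, therefore p = q. Because f = x and x = y, f = y. d = p and g | d, hence g | p. Since f | g, f | p. f = y, so y | p. Since p = q, y | q. y | c, so y | gcd(q, c). Since gcd(q, c) > 0, y ≤ gcd(q, c).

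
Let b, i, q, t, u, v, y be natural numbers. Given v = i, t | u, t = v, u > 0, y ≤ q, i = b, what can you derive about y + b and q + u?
y + b ≤ q + u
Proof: t = v and v = i, thus t = i. Since i = b, t = b. t | u and u > 0, so t ≤ u. Since t = b, b ≤ u. Since y ≤ q, y + b ≤ q + u.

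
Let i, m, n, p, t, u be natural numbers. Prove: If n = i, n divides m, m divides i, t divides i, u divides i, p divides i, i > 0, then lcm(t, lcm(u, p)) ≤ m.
From n = i and n divides m, i divides m. Since m divides i, i = m. u divides i and p divides i, hence lcm(u, p) divides i. t divides i, so lcm(t, lcm(u, p)) divides i. Since i > 0, lcm(t, lcm(u, p)) ≤ i. Because i = m, lcm(t, lcm(u, p)) ≤ m.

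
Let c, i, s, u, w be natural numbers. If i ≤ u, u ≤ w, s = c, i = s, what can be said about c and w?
c ≤ w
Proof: From i = s and s = c, i = c. i ≤ u and u ≤ w, therefore i ≤ w. Because i = c, c ≤ w.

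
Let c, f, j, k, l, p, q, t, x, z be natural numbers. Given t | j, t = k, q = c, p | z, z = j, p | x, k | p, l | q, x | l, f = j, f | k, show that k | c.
Since f = j and f | k, j | k. t = k and t | j, thus k | j. Since j | k, j = k. Since z = j and p | z, p | j. Since j = k, p | k. Since k | p, p = k. p | x and x | l, therefore p | l. q = c and l | q, hence l | c. p | l, so p | c. Since p = k, k | c.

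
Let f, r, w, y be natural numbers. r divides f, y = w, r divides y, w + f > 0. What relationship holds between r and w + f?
r ≤ w + f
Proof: From y = w and r divides y, r divides w. r divides f, so r divides w + f. Because w + f > 0, r ≤ w + f.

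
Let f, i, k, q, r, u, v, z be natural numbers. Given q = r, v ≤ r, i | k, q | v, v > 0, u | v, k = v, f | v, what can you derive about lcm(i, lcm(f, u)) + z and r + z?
lcm(i, lcm(f, u)) + z ≤ r + z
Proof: Because q = r and q | v, r | v. v > 0, so r ≤ v. v ≤ r, so v = r. Since k = v and i | k, i | v. f | v and u | v, therefore lcm(f, u) | v. i | v, so lcm(i, lcm(f, u)) | v. v > 0, so lcm(i, lcm(f, u)) ≤ v. Since v = r, lcm(i, lcm(f, u)) ≤ r. Then lcm(i, lcm(f, u)) + z ≤ r + z.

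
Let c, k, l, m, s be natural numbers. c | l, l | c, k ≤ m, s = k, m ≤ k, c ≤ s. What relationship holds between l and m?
l ≤ m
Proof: c | l and l | c, therefore c = l. k ≤ m and m ≤ k, hence k = m. From s = k, s = m. Since c ≤ s, c ≤ m. Since c = l, l ≤ m.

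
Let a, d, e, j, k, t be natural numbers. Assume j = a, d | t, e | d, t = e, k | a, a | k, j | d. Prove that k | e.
Since t = e and d | t, d | e. From e | d, d = e. a | k and k | a, thus a = k. Since j = a, j = k. j | d, so k | d. Since d = e, k | e.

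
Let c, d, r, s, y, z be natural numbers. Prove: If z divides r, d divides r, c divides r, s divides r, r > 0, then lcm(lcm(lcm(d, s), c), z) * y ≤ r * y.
d divides r and s divides r, therefore lcm(d, s) divides r. Since c divides r, lcm(lcm(d, s), c) divides r. Since z divides r, lcm(lcm(lcm(d, s), c), z) divides r. Since r > 0, lcm(lcm(lcm(d, s), c), z) ≤ r. By multiplying by a non-negative, lcm(lcm(lcm(d, s), c), z) * y ≤ r * y.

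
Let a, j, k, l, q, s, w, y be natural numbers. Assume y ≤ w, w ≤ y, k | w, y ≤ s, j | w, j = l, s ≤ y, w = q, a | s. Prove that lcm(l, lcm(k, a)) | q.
From j = l and j | w, l | w. s ≤ y and y ≤ s, therefore s = y. y ≤ w and w ≤ y, hence y = w. Since s = y, s = w. a | s, so a | w. k | w, so lcm(k, a) | w. l | w, so lcm(l, lcm(k, a)) | w. From w = q, lcm(l, lcm(k, a)) | q.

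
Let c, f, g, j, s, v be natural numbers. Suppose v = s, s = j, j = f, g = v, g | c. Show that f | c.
v = s and s = j, therefore v = j. j = f, so v = f. g = v and g | c, hence v | c. v = f, so f | c.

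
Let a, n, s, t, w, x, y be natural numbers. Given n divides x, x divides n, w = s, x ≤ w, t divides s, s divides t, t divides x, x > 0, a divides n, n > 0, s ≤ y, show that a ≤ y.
n divides x and x divides n, therefore n = x. w = s and x ≤ w, thus x ≤ s. Since t divides s and s divides t, t = s. From t divides x and x > 0, t ≤ x. t = s, so s ≤ x. Because x ≤ s, x = s. Since n = x, n = s. a divides n and n > 0, therefore a ≤ n. n = s, so a ≤ s. Since s ≤ y, a ≤ y.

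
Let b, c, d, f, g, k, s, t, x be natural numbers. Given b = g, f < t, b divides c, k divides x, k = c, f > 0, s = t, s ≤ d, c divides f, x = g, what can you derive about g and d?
g < d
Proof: From x = g and k divides x, k divides g. k = c, so c divides g. b = g and b divides c, therefore g divides c. c divides g, so c = g. c divides f and f > 0, thus c ≤ f. f < t, so c < t. s = t and s ≤ d, so t ≤ d. Since c < t, c < d. Since c = g, g < d.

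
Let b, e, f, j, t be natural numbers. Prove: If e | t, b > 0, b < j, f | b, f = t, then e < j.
f = t and f | b, so t | b. Because e | t, e | b. b > 0, so e ≤ b. b < j, so e < j.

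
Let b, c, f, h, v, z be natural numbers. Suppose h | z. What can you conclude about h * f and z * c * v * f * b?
h * f | z * c * v * f * b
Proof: Because h | z, h | z * c. Then h | z * c * v. Then h * f | z * c * v * f. Then h * f | z * c * v * f * b.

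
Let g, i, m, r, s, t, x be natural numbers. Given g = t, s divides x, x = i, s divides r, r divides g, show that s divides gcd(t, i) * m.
Since s divides r and r divides g, s divides g. g = t, so s divides t. Because x = i and s divides x, s divides i. Since s divides t, s divides gcd(t, i). Then s divides gcd(t, i) * m.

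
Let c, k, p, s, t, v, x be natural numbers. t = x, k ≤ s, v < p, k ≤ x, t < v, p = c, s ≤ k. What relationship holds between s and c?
s < c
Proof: From k ≤ s and s ≤ k, k = s. k ≤ x, so s ≤ x. t = x and t < v, so x < v. Because p = c and v < p, v < c. x < v, so x < c. From s ≤ x, s < c.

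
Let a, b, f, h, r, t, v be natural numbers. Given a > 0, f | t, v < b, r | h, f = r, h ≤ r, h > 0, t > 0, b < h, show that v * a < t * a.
Because r | h and h > 0, r ≤ h. h ≤ r, so h = r. v < b and b < h, therefore v < h. h = r, so v < r. Because f = r and f | t, r | t. From t > 0, r ≤ t. v < r, so v < t. a > 0, so v * a < t * a.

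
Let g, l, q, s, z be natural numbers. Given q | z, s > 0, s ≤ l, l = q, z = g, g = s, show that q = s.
Because l = q and s ≤ l, s ≤ q. From z = g and g = s, z = s. q | z, so q | s. s > 0, so q ≤ s. s ≤ q, so s = q. Then q = s.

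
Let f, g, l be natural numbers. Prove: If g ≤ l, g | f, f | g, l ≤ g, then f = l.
Because f | g and g | f, f = g. g ≤ l and l ≤ g, thus g = l. Since f = g, f = l.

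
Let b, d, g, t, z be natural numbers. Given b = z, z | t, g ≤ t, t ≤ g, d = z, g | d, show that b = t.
g ≤ t and t ≤ g, so g = t. From d = z and g | d, g | z. From g = t, t | z. Since z | t, z = t. b = z, so b = t.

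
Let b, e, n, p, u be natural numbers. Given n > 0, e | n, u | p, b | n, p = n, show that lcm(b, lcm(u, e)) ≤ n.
p = n and u | p, so u | n. e | n, so lcm(u, e) | n. b | n, so lcm(b, lcm(u, e)) | n. n > 0, so lcm(b, lcm(u, e)) ≤ n.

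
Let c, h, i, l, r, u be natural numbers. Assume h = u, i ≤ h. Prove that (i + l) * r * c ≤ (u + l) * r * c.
h = u and i ≤ h, so i ≤ u. Then i + l ≤ u + l. By multiplying by a non-negative, (i + l) * r ≤ (u + l) * r. By multiplying by a non-negative, (i + l) * r * c ≤ (u + l) * r * c.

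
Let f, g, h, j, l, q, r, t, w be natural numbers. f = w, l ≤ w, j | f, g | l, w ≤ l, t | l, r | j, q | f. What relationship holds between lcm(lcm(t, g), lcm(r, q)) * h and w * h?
lcm(lcm(t, g), lcm(r, q)) * h | w * h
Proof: l ≤ w and w ≤ l, thus l = w. t | l and g | l, hence lcm(t, g) | l. Since l = w, lcm(t, g) | w. Because r | j and j | f, r | f. q | f, so lcm(r, q) | f. f = w, so lcm(r, q) | w. Because lcm(t, g) | w, lcm(lcm(t, g), lcm(r, q)) | w. Then lcm(lcm(t, g), lcm(r, q)) * h | w * h.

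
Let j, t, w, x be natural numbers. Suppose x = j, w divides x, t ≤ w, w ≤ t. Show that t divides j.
From w ≤ t and t ≤ w, w = t. x = j and w divides x, thus w divides j. Since w = t, t divides j.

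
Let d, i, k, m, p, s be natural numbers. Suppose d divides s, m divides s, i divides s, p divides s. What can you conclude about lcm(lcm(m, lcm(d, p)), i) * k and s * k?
lcm(lcm(m, lcm(d, p)), i) * k divides s * k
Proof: Because d divides s and p divides s, lcm(d, p) divides s. m divides s, so lcm(m, lcm(d, p)) divides s. i divides s, so lcm(lcm(m, lcm(d, p)), i) divides s. Then lcm(lcm(m, lcm(d, p)), i) * k divides s * k.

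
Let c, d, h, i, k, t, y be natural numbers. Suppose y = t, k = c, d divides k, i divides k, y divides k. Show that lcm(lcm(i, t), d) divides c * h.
Since y = t and y divides k, t divides k. Since i divides k, lcm(i, t) divides k. Since d divides k, lcm(lcm(i, t), d) divides k. k = c, so lcm(lcm(i, t), d) divides c. Then lcm(lcm(i, t), d) divides c * h.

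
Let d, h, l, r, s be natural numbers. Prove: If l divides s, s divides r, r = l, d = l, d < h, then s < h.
r = l and s divides r, so s divides l. l divides s, so l = s. d = l, so d = s. Since d < h, s < h.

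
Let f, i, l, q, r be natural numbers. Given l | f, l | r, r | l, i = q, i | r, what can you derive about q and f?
q | f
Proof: l | r and r | l, hence l = r. l | f, so r | f. Since i | r, i | f. Since i = q, q | f.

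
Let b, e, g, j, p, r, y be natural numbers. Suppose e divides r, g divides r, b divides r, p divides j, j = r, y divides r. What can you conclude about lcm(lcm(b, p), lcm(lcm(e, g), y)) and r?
lcm(lcm(b, p), lcm(lcm(e, g), y)) divides r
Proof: j = r and p divides j, thus p divides r. Since b divides r, lcm(b, p) divides r. e divides r and g divides r, therefore lcm(e, g) divides r. Since y divides r, lcm(lcm(e, g), y) divides r. Since lcm(b, p) divides r, lcm(lcm(b, p), lcm(lcm(e, g), y)) divides r.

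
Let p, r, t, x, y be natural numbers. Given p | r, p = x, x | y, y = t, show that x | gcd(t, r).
y = t and x | y, therefore x | t. Because p = x and p | r, x | r. Since x | t, x | gcd(t, r).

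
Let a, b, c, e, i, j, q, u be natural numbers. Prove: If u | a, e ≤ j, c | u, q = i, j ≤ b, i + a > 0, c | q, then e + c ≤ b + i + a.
Because e ≤ j and j ≤ b, e ≤ b. q = i and c | q, thus c | i. Because c | u and u | a, c | a. c | i, so c | i + a. Since i + a > 0, c ≤ i + a. Since e ≤ b, e + c ≤ b + i + a.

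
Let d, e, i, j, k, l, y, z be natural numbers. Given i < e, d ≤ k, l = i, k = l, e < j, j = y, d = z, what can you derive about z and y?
z < y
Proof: k = l and d ≤ k, therefore d ≤ l. Since l = i, d ≤ i. Because i < e and e < j, i < j. Since j = y, i < y. Since d ≤ i, d < y. d = z, so z < y.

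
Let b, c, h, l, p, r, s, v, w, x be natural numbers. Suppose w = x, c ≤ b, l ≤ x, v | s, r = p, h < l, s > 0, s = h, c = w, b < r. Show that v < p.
v | s and s > 0, hence v ≤ s. Because s = h, v ≤ h. h < l and l ≤ x, thus h < x. Since v ≤ h, v < x. c = w and w = x, therefore c = x. r = p and b < r, therefore b < p. Since c ≤ b, c < p. c = x, so x < p. v < x, so v < p.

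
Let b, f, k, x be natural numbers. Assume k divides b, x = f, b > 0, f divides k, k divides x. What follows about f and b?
f ≤ b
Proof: Since x = f and k divides x, k divides f. f divides k, so k = f. k divides b and b > 0, so k ≤ b. k = f, so f ≤ b.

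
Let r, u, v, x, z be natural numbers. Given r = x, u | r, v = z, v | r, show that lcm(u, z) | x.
v = z and v | r, therefore z | r. u | r, so lcm(u, z) | r. Since r = x, lcm(u, z) | x.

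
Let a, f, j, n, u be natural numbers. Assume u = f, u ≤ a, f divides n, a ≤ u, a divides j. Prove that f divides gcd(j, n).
a ≤ u and u ≤ a, therefore a = u. Since u = f, a = f. Since a divides j, f divides j. f divides n, so f divides gcd(j, n).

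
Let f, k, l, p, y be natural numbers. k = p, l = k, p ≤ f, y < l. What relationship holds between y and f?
y < f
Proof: l = k and k = p, hence l = p. Since y < l, y < p. Because p ≤ f, y < f.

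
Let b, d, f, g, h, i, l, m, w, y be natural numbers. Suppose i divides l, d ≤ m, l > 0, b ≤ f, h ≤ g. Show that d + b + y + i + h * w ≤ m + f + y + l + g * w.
b ≤ f, hence b + y ≤ f + y. Because i divides l and l > 0, i ≤ l. b + y ≤ f + y, so b + y + i ≤ f + y + l. Since d ≤ m, d + b + y + i ≤ m + f + y + l. Since h ≤ g, by multiplying by a non-negative, h * w ≤ g * w. Since d + b + y + i ≤ m + f + y + l, d + b + y + i + h * w ≤ m + f + y + l + g * w.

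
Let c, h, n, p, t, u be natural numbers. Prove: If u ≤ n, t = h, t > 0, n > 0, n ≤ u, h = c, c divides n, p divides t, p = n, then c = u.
c divides n and n > 0, hence c ≤ n. t = h and h = c, therefore t = c. p = n and p divides t, hence n divides t. From t > 0, n ≤ t. t = c, so n ≤ c. Since c ≤ n, c = n. Since n ≤ u and u ≤ n, n = u. c = n, so c = u.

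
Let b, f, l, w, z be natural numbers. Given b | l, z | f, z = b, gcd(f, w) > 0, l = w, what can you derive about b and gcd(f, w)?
b ≤ gcd(f, w)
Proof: z = b and z | f, so b | f. From l = w and b | l, b | w. b | f, so b | gcd(f, w). Since gcd(f, w) > 0, b ≤ gcd(f, w).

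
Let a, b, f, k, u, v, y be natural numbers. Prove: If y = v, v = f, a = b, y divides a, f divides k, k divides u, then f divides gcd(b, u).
y = v and v = f, therefore y = f. a = b and y divides a, so y divides b. Since y = f, f divides b. f divides k and k divides u, thus f divides u. Because f divides b, f divides gcd(b, u).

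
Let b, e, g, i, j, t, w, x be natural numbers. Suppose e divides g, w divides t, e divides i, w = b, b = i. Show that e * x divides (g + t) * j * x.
From w = b and w divides t, b divides t. b = i, so i divides t. Since e divides i, e divides t. Since e divides g, e divides g + t. Then e divides (g + t) * j. Then e * x divides (g + t) * j * x.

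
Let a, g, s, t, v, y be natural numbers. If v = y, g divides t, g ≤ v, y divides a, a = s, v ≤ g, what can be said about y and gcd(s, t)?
y divides gcd(s, t)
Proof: a = s and y divides a, therefore y divides s. From g ≤ v and v ≤ g, g = v. Since v = y, g = y. g divides t, so y divides t. y divides s, so y divides gcd(s, t).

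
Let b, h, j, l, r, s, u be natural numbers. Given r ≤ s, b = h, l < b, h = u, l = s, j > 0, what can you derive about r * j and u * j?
r * j < u * j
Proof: Since b = h and h = u, b = u. l = s and l < b, hence s < b. Since r ≤ s, r < b. b = u, so r < u. j > 0, so r * j < u * j.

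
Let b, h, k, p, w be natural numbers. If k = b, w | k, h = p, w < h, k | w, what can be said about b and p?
b < p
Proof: w | k and k | w, therefore w = k. k = b, so w = b. From h = p and w < h, w < p. Since w = b, b < p.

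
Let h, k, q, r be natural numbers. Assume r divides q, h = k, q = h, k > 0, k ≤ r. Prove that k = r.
Because q = h and h = k, q = k. Since r divides q, r divides k. Since k > 0, r ≤ k. Since k ≤ r, k = r.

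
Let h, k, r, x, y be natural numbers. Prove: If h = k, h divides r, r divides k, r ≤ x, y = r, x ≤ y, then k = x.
h = k and h divides r, therefore k divides r. Because r divides k, k = r. y = r and x ≤ y, so x ≤ r. Since r ≤ x, r = x. Since k = r, k = x.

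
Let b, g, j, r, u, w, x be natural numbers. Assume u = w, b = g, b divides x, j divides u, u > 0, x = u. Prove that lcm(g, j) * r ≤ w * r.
x = u and b divides x, therefore b divides u. Since b = g, g divides u. j divides u, so lcm(g, j) divides u. Since u > 0, lcm(g, j) ≤ u. Since u = w, lcm(g, j) ≤ w. By multiplying by a non-negative, lcm(g, j) * r ≤ w * r.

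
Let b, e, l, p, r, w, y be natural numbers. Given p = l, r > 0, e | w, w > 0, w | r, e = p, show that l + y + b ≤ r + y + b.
e = p and e | w, thus p | w. Since w > 0, p ≤ w. Since p = l, l ≤ w. w | r and r > 0, thus w ≤ r. l ≤ w, so l ≤ r. Then l + y ≤ r + y. Then l + y + b ≤ r + y + b.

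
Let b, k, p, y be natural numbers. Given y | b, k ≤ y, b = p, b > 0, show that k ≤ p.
y | b and b > 0, therefore y ≤ b. b = p, so y ≤ p. From k ≤ y, k ≤ p.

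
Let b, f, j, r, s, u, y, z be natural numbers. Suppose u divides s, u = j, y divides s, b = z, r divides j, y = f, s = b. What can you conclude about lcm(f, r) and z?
lcm(f, r) divides z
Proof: From s = b and b = z, s = z. y = f and y divides s, thus f divides s. u = j and u divides s, hence j divides s. Because r divides j, r divides s. f divides s, so lcm(f, r) divides s. s = z, so lcm(f, r) divides z.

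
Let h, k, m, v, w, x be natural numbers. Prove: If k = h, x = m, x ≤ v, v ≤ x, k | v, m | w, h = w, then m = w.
v ≤ x and x ≤ v, hence v = x. Because x = m, v = m. k = h and h = w, therefore k = w. Since k | v, w | v. v = m, so w | m. m | w, so m = w.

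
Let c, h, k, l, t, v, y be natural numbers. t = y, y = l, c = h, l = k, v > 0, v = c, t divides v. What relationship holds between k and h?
k ≤ h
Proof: v = c and c = h, thus v = h. From y = l and l = k, y = k. t = y and t divides v, thus y divides v. Since y = k, k divides v. Since v > 0, k ≤ v. From v = h, k ≤ h.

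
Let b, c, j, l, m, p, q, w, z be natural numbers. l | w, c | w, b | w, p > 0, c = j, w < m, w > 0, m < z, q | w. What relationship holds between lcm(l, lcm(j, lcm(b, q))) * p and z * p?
lcm(l, lcm(j, lcm(b, q))) * p < z * p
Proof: From c = j and c | w, j | w. From b | w and q | w, lcm(b, q) | w. j | w, so lcm(j, lcm(b, q)) | w. Since l | w, lcm(l, lcm(j, lcm(b, q))) | w. Since w > 0, lcm(l, lcm(j, lcm(b, q))) ≤ w. From w < m and m < z, w < z. lcm(l, lcm(j, lcm(b, q))) ≤ w, so lcm(l, lcm(j, lcm(b, q))) < z. Since p > 0, lcm(l, lcm(j, lcm(b, q))) * p < z * p.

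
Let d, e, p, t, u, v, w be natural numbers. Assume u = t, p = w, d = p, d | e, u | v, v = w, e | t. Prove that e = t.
v = w and u | v, therefore u | w. Since u = t, t | w. From d = p and p = w, d = w. d | e, so w | e. t | w, so t | e. Because e | t, e = t.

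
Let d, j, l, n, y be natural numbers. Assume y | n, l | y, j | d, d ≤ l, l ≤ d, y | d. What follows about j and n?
j | n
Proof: l ≤ d and d ≤ l, therefore l = d. Since l | y, d | y. Since y | d, y = d. Since y | n, d | n. j | d, so j | n.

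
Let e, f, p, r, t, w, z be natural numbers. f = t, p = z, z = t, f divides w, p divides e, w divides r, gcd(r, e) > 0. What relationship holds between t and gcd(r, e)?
t ≤ gcd(r, e)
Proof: From f = t and f divides w, t divides w. From w divides r, t divides r. From p = z and z = t, p = t. Since p divides e, t divides e. t divides r, so t divides gcd(r, e). gcd(r, e) > 0, so t ≤ gcd(r, e).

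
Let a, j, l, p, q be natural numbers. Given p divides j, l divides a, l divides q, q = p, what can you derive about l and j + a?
l divides j + a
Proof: Because q = p and l divides q, l divides p. p divides j, so l divides j. l divides a, so l divides j + a.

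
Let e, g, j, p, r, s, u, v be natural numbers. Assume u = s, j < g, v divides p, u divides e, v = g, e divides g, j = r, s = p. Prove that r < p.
Since v = g and v divides p, g divides p. Since u = s and s = p, u = p. u divides e and e divides g, so u divides g. Since u = p, p divides g. g divides p, so g = p. From j = r and j < g, r < g. Since g = p, r < p.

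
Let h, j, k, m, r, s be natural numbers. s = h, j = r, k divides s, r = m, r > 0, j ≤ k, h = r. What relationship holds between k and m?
k = m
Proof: s = h and k divides s, so k divides h. h = r, so k divides r. Since r > 0, k ≤ r. j = r and j ≤ k, hence r ≤ k. k ≤ r, so k = r. r = m, so k = m.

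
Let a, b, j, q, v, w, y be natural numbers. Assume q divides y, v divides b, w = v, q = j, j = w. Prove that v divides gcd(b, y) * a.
j = w and w = v, so j = v. q = j and q divides y, thus j divides y. Because j = v, v divides y. v divides b, so v divides gcd(b, y). Then v divides gcd(b, y) * a.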